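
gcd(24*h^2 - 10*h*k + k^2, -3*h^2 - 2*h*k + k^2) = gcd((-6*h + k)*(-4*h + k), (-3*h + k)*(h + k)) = 1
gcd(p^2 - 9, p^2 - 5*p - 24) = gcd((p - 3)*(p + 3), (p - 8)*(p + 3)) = p + 3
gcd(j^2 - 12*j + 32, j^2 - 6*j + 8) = j - 4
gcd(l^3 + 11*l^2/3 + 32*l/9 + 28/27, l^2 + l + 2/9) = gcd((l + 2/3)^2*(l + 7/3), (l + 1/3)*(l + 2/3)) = l + 2/3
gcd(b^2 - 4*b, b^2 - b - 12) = b - 4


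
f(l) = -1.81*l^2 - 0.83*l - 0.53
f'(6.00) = -22.55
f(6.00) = -70.67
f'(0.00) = -0.83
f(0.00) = -0.53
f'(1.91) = -7.74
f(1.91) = -8.72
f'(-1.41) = 4.27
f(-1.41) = -2.96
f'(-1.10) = 3.15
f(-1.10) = -1.81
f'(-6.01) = 20.93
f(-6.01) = -60.92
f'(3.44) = -13.28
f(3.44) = -24.80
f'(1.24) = -5.32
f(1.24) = -4.34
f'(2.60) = -10.24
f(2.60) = -14.92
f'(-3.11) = 10.43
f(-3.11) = -15.46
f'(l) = -3.62*l - 0.83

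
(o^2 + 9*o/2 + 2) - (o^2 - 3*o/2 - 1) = 6*o + 3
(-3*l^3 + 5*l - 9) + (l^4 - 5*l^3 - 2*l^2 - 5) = l^4 - 8*l^3 - 2*l^2 + 5*l - 14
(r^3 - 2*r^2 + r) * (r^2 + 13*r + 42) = r^5 + 11*r^4 + 17*r^3 - 71*r^2 + 42*r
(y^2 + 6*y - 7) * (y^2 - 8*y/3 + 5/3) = y^4 + 10*y^3/3 - 64*y^2/3 + 86*y/3 - 35/3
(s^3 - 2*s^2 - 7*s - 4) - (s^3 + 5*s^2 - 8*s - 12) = -7*s^2 + s + 8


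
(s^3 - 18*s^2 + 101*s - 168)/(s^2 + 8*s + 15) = (s^3 - 18*s^2 + 101*s - 168)/(s^2 + 8*s + 15)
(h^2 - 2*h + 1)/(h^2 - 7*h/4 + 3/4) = 4*(h - 1)/(4*h - 3)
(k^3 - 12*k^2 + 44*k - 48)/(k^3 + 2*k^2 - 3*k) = (k^3 - 12*k^2 + 44*k - 48)/(k*(k^2 + 2*k - 3))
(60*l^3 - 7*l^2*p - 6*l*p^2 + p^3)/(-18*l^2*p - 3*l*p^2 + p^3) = (20*l^2 - 9*l*p + p^2)/(p*(-6*l + p))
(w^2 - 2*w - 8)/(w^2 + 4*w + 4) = (w - 4)/(w + 2)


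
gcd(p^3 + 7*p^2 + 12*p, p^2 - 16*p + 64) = 1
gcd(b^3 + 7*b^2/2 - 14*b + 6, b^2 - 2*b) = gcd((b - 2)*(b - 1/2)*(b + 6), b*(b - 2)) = b - 2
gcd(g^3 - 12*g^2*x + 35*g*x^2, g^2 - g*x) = g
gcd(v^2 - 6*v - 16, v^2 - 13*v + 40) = v - 8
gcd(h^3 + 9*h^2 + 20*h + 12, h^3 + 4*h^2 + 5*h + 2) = h^2 + 3*h + 2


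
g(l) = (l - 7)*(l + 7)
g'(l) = 2*l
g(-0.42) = -48.82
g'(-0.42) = -0.84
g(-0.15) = -48.98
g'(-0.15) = -0.30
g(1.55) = -46.60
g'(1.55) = 3.10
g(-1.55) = -46.60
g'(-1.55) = -3.10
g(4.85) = -25.48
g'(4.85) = 9.70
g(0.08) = -48.99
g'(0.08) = 0.16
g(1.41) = -47.01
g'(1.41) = 2.82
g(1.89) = -45.43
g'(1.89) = 3.78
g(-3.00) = -40.00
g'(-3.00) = -6.00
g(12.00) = 95.00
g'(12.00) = 24.00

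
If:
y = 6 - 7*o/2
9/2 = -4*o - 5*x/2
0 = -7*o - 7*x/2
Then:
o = 9/2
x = -9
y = -39/4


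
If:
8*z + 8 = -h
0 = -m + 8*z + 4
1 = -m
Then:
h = -3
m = -1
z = -5/8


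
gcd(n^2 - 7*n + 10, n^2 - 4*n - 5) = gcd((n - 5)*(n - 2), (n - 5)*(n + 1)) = n - 5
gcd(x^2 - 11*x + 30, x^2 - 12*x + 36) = x - 6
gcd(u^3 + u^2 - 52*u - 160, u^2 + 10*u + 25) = u + 5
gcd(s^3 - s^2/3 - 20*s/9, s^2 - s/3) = s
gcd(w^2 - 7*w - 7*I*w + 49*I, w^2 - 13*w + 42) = w - 7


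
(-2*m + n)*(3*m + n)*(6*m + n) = -36*m^3 + 7*m*n^2 + n^3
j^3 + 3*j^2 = j^2*(j + 3)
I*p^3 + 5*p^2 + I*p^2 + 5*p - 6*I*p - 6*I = (p - 3*I)*(p - 2*I)*(I*p + I)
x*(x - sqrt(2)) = x^2 - sqrt(2)*x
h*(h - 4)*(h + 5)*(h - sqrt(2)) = h^4 - sqrt(2)*h^3 + h^3 - 20*h^2 - sqrt(2)*h^2 + 20*sqrt(2)*h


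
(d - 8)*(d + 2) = d^2 - 6*d - 16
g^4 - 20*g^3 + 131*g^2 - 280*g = g*(g - 8)*(g - 7)*(g - 5)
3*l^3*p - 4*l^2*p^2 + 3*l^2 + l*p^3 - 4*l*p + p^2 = (-3*l + p)*(-l + p)*(l*p + 1)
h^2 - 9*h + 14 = (h - 7)*(h - 2)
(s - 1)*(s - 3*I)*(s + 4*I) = s^3 - s^2 + I*s^2 + 12*s - I*s - 12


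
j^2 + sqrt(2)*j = j*(j + sqrt(2))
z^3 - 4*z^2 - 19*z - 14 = (z - 7)*(z + 1)*(z + 2)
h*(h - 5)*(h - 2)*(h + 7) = h^4 - 39*h^2 + 70*h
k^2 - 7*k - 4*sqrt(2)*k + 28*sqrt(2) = (k - 7)*(k - 4*sqrt(2))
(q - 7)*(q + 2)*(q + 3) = q^3 - 2*q^2 - 29*q - 42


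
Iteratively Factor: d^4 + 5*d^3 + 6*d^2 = (d)*(d^3 + 5*d^2 + 6*d) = d*(d + 3)*(d^2 + 2*d) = d^2*(d + 3)*(d + 2)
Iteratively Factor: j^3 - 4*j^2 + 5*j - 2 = (j - 1)*(j^2 - 3*j + 2) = (j - 2)*(j - 1)*(j - 1)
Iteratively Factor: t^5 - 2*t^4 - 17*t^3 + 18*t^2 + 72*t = (t - 3)*(t^4 + t^3 - 14*t^2 - 24*t) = (t - 4)*(t - 3)*(t^3 + 5*t^2 + 6*t) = t*(t - 4)*(t - 3)*(t^2 + 5*t + 6) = t*(t - 4)*(t - 3)*(t + 3)*(t + 2)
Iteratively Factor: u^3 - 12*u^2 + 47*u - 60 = (u - 5)*(u^2 - 7*u + 12) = (u - 5)*(u - 4)*(u - 3)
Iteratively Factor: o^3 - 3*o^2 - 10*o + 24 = (o - 4)*(o^2 + o - 6) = (o - 4)*(o + 3)*(o - 2)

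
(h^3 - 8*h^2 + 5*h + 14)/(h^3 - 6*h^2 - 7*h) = (h - 2)/h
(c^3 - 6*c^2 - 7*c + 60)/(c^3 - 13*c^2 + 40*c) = (c^2 - c - 12)/(c*(c - 8))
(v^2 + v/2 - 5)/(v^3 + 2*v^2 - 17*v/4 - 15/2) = 2/(2*v + 3)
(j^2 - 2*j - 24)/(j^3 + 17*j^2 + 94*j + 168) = (j - 6)/(j^2 + 13*j + 42)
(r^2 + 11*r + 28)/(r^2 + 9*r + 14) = (r + 4)/(r + 2)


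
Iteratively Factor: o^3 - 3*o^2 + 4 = (o - 2)*(o^2 - o - 2) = (o - 2)^2*(o + 1)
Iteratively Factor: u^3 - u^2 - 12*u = (u - 4)*(u^2 + 3*u) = u*(u - 4)*(u + 3)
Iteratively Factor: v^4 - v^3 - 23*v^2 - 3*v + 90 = (v + 3)*(v^3 - 4*v^2 - 11*v + 30) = (v - 5)*(v + 3)*(v^2 + v - 6) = (v - 5)*(v + 3)^2*(v - 2)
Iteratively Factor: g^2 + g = (g + 1)*(g)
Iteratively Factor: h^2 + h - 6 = (h - 2)*(h + 3)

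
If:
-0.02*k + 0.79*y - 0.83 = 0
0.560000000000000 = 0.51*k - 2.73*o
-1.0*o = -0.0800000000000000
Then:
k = 1.53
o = 0.08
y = 1.09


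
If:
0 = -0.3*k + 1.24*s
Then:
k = 4.13333333333333*s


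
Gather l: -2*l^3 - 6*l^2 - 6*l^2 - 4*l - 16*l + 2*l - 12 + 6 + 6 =-2*l^3 - 12*l^2 - 18*l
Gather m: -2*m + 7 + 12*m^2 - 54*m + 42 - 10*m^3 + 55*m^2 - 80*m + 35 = -10*m^3 + 67*m^2 - 136*m + 84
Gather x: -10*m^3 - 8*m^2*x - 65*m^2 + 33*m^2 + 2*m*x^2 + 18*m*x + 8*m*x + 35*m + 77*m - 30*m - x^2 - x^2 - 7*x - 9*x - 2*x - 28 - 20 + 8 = -10*m^3 - 32*m^2 + 82*m + x^2*(2*m - 2) + x*(-8*m^2 + 26*m - 18) - 40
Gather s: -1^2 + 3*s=3*s - 1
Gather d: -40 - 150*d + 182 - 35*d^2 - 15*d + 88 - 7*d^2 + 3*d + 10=-42*d^2 - 162*d + 240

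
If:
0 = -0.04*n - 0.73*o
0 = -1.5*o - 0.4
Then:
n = 4.87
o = -0.27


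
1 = 1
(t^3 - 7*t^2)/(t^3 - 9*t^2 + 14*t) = t/(t - 2)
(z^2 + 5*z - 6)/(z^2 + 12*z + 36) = (z - 1)/(z + 6)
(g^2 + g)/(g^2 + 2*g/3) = 3*(g + 1)/(3*g + 2)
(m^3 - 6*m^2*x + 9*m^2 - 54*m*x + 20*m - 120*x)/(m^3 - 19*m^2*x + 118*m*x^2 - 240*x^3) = (m^2 + 9*m + 20)/(m^2 - 13*m*x + 40*x^2)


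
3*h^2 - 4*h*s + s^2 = (-3*h + s)*(-h + s)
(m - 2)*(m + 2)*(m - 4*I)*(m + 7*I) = m^4 + 3*I*m^3 + 24*m^2 - 12*I*m - 112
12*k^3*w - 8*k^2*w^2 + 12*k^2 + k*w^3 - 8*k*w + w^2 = (-6*k + w)*(-2*k + w)*(k*w + 1)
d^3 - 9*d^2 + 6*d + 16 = (d - 8)*(d - 2)*(d + 1)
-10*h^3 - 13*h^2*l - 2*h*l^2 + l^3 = (-5*h + l)*(h + l)*(2*h + l)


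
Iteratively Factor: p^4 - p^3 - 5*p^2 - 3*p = (p - 3)*(p^3 + 2*p^2 + p) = p*(p - 3)*(p^2 + 2*p + 1) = p*(p - 3)*(p + 1)*(p + 1)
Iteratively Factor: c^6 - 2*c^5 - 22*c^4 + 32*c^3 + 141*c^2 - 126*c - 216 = (c - 4)*(c^5 + 2*c^4 - 14*c^3 - 24*c^2 + 45*c + 54) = (c - 4)*(c + 1)*(c^4 + c^3 - 15*c^2 - 9*c + 54) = (c - 4)*(c - 2)*(c + 1)*(c^3 + 3*c^2 - 9*c - 27) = (c - 4)*(c - 2)*(c + 1)*(c + 3)*(c^2 - 9) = (c - 4)*(c - 2)*(c + 1)*(c + 3)^2*(c - 3)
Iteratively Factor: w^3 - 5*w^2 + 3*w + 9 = (w + 1)*(w^2 - 6*w + 9) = (w - 3)*(w + 1)*(w - 3)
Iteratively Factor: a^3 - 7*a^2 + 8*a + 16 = (a - 4)*(a^2 - 3*a - 4) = (a - 4)*(a + 1)*(a - 4)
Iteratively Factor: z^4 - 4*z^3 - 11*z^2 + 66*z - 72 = (z + 4)*(z^3 - 8*z^2 + 21*z - 18) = (z - 3)*(z + 4)*(z^2 - 5*z + 6) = (z - 3)^2*(z + 4)*(z - 2)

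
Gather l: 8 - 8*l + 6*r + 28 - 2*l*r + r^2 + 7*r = l*(-2*r - 8) + r^2 + 13*r + 36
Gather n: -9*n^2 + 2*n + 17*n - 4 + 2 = -9*n^2 + 19*n - 2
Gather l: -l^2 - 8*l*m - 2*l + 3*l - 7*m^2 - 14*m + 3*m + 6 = -l^2 + l*(1 - 8*m) - 7*m^2 - 11*m + 6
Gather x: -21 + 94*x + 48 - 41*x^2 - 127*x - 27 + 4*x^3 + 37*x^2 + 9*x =4*x^3 - 4*x^2 - 24*x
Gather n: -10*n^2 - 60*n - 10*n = -10*n^2 - 70*n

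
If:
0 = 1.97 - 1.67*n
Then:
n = 1.18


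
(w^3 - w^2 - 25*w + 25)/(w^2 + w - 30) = (w^2 + 4*w - 5)/(w + 6)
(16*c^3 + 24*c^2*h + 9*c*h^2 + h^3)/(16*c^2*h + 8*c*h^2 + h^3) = (c + h)/h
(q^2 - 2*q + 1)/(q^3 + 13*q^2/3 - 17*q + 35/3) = 3*(q - 1)/(3*q^2 + 16*q - 35)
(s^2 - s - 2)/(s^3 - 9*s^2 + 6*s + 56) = (s^2 - s - 2)/(s^3 - 9*s^2 + 6*s + 56)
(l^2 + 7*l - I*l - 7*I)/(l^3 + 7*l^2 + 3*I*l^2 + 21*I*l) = (l - I)/(l*(l + 3*I))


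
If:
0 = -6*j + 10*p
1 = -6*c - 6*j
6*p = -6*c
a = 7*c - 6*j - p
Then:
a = 9/2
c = 1/4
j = -5/12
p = -1/4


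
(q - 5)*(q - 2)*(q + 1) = q^3 - 6*q^2 + 3*q + 10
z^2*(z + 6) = z^3 + 6*z^2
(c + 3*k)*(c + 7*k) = c^2 + 10*c*k + 21*k^2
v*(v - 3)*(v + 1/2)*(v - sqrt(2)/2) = v^4 - 5*v^3/2 - sqrt(2)*v^3/2 - 3*v^2/2 + 5*sqrt(2)*v^2/4 + 3*sqrt(2)*v/4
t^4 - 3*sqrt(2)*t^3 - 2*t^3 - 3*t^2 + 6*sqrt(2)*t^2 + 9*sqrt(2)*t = t*(t - 3)*(t + 1)*(t - 3*sqrt(2))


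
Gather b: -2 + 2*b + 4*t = 2*b + 4*t - 2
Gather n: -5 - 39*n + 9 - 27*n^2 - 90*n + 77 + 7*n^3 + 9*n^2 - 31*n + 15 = 7*n^3 - 18*n^2 - 160*n + 96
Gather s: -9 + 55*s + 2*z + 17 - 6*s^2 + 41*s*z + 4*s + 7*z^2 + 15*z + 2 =-6*s^2 + s*(41*z + 59) + 7*z^2 + 17*z + 10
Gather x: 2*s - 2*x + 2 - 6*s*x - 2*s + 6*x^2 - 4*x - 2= 6*x^2 + x*(-6*s - 6)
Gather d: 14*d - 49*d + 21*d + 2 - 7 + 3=-14*d - 2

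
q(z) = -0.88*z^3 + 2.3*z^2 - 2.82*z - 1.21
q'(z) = -2.64*z^2 + 4.6*z - 2.82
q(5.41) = -88.49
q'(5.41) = -55.20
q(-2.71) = 40.84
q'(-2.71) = -34.67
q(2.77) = -10.08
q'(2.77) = -10.33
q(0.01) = -1.24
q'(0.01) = -2.77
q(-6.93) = 421.66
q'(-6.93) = -161.48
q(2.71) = -9.47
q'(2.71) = -9.74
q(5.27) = -80.99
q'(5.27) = -51.90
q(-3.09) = 55.43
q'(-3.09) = -42.24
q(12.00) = -1224.49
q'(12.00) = -327.78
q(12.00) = -1224.49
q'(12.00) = -327.78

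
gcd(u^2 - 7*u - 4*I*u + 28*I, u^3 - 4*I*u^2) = u - 4*I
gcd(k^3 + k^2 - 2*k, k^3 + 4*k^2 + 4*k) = k^2 + 2*k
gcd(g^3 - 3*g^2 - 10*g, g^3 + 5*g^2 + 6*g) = g^2 + 2*g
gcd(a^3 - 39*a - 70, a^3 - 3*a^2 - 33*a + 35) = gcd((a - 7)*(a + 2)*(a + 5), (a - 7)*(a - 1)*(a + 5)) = a^2 - 2*a - 35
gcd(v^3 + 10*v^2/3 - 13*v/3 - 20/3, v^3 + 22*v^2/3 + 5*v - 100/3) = v^2 + 7*v/3 - 20/3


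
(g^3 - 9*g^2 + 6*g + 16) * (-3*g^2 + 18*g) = -3*g^5 + 45*g^4 - 180*g^3 + 60*g^2 + 288*g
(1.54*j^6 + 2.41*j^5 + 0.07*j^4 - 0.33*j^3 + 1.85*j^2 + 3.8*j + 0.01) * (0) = 0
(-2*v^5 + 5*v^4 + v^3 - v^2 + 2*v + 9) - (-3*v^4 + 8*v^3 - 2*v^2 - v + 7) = -2*v^5 + 8*v^4 - 7*v^3 + v^2 + 3*v + 2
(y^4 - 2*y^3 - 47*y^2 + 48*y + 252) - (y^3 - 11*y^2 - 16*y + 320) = y^4 - 3*y^3 - 36*y^2 + 64*y - 68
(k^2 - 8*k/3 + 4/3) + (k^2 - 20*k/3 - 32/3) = 2*k^2 - 28*k/3 - 28/3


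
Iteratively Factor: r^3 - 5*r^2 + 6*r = (r - 3)*(r^2 - 2*r) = r*(r - 3)*(r - 2)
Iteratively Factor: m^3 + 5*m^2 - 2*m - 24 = (m + 4)*(m^2 + m - 6) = (m + 3)*(m + 4)*(m - 2)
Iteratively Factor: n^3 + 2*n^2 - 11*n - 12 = (n - 3)*(n^2 + 5*n + 4) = (n - 3)*(n + 1)*(n + 4)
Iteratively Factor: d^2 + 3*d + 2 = (d + 1)*(d + 2)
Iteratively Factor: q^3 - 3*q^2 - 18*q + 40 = (q - 5)*(q^2 + 2*q - 8) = (q - 5)*(q + 4)*(q - 2)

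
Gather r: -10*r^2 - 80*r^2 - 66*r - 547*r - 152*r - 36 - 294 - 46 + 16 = -90*r^2 - 765*r - 360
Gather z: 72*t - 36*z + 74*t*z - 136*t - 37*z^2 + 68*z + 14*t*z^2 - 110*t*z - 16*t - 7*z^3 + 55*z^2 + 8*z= -80*t - 7*z^3 + z^2*(14*t + 18) + z*(40 - 36*t)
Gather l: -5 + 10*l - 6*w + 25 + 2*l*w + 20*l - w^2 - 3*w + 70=l*(2*w + 30) - w^2 - 9*w + 90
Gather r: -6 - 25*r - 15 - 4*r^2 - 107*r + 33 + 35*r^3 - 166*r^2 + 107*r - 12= 35*r^3 - 170*r^2 - 25*r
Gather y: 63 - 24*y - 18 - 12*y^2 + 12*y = -12*y^2 - 12*y + 45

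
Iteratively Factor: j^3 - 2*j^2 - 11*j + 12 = (j - 1)*(j^2 - j - 12) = (j - 4)*(j - 1)*(j + 3)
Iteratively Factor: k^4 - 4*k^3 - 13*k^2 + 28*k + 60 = (k - 5)*(k^3 + k^2 - 8*k - 12) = (k - 5)*(k + 2)*(k^2 - k - 6) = (k - 5)*(k + 2)^2*(k - 3)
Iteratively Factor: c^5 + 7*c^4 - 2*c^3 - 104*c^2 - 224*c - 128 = (c + 2)*(c^4 + 5*c^3 - 12*c^2 - 80*c - 64) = (c + 1)*(c + 2)*(c^3 + 4*c^2 - 16*c - 64) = (c - 4)*(c + 1)*(c + 2)*(c^2 + 8*c + 16) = (c - 4)*(c + 1)*(c + 2)*(c + 4)*(c + 4)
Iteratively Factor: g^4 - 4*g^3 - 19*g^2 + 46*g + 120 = (g + 3)*(g^3 - 7*g^2 + 2*g + 40) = (g + 2)*(g + 3)*(g^2 - 9*g + 20) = (g - 5)*(g + 2)*(g + 3)*(g - 4)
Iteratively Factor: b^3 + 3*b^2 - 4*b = (b - 1)*(b^2 + 4*b) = (b - 1)*(b + 4)*(b)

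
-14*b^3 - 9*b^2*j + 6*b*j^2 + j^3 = (-2*b + j)*(b + j)*(7*b + j)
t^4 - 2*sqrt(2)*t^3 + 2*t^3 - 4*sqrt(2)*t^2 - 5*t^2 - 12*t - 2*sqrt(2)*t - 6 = (t + 1)^2*(t - 3*sqrt(2))*(t + sqrt(2))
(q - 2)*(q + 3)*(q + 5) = q^3 + 6*q^2 - q - 30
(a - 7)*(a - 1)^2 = a^3 - 9*a^2 + 15*a - 7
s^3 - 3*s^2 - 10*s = s*(s - 5)*(s + 2)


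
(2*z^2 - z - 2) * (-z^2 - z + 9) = -2*z^4 - z^3 + 21*z^2 - 7*z - 18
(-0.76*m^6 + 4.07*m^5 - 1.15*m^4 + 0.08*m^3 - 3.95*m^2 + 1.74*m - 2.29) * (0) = 0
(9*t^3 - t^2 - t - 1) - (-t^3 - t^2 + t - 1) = 10*t^3 - 2*t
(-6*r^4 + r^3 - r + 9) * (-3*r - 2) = 18*r^5 + 9*r^4 - 2*r^3 + 3*r^2 - 25*r - 18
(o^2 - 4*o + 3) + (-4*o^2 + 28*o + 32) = -3*o^2 + 24*o + 35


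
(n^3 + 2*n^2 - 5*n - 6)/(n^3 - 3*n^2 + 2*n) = (n^2 + 4*n + 3)/(n*(n - 1))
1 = 1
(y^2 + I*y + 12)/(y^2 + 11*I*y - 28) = (y - 3*I)/(y + 7*I)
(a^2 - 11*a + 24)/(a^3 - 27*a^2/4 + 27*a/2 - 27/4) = 4*(a - 8)/(4*a^2 - 15*a + 9)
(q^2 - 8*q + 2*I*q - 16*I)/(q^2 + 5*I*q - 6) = (q - 8)/(q + 3*I)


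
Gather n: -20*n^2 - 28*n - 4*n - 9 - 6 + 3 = -20*n^2 - 32*n - 12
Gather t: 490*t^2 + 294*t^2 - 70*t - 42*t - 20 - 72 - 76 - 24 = 784*t^2 - 112*t - 192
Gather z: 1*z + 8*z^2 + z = 8*z^2 + 2*z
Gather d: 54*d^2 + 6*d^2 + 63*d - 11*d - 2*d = 60*d^2 + 50*d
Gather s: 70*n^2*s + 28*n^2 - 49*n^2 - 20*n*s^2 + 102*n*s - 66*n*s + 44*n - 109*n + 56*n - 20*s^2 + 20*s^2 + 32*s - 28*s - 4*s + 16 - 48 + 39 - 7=-21*n^2 - 20*n*s^2 - 9*n + s*(70*n^2 + 36*n)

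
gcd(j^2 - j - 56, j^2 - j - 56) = j^2 - j - 56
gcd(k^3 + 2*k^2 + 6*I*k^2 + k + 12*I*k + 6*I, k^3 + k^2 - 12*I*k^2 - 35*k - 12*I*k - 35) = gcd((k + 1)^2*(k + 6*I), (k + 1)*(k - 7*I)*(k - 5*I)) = k + 1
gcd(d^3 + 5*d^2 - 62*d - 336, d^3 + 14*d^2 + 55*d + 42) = d^2 + 13*d + 42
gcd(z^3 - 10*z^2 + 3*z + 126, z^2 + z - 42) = z - 6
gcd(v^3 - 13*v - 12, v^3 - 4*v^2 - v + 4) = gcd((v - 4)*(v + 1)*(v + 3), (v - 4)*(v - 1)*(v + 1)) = v^2 - 3*v - 4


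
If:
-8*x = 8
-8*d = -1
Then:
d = 1/8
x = -1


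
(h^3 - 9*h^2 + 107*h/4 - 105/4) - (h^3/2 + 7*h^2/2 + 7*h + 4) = h^3/2 - 25*h^2/2 + 79*h/4 - 121/4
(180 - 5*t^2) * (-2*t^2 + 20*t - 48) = 10*t^4 - 100*t^3 - 120*t^2 + 3600*t - 8640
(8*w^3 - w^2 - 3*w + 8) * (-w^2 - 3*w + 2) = -8*w^5 - 23*w^4 + 22*w^3 - w^2 - 30*w + 16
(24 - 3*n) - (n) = 24 - 4*n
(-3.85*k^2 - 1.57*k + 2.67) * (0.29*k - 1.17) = -1.1165*k^3 + 4.0492*k^2 + 2.6112*k - 3.1239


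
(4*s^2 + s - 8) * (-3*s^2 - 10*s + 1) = -12*s^4 - 43*s^3 + 18*s^2 + 81*s - 8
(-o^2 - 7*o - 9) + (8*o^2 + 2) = 7*o^2 - 7*o - 7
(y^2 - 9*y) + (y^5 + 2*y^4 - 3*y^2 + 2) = y^5 + 2*y^4 - 2*y^2 - 9*y + 2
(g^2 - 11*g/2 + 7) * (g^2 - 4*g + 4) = g^4 - 19*g^3/2 + 33*g^2 - 50*g + 28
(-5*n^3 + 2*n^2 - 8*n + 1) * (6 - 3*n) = 15*n^4 - 36*n^3 + 36*n^2 - 51*n + 6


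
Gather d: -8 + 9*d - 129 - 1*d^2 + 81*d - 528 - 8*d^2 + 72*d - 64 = -9*d^2 + 162*d - 729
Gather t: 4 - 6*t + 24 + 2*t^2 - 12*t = 2*t^2 - 18*t + 28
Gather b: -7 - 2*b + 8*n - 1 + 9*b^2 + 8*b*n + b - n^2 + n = 9*b^2 + b*(8*n - 1) - n^2 + 9*n - 8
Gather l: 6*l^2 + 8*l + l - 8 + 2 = 6*l^2 + 9*l - 6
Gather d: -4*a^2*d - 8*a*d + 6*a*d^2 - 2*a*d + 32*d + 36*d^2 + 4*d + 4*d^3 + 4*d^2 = 4*d^3 + d^2*(6*a + 40) + d*(-4*a^2 - 10*a + 36)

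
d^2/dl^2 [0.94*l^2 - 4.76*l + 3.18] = 1.88000000000000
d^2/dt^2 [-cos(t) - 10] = cos(t)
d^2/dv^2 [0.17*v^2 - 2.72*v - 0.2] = 0.340000000000000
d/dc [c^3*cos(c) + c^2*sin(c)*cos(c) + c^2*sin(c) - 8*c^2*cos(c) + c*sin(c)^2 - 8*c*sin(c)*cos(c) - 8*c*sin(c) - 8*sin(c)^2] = -c^3*sin(c) + 8*c^2*sin(c) + 4*c^2*cos(c) + c^2*cos(2*c) + 2*c*sin(c) + 2*c*sin(2*c) - 24*c*cos(c) - 8*c*cos(2*c) - 8*sin(c) - 12*sin(2*c) - cos(2*c)/2 + 1/2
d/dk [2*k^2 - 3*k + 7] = 4*k - 3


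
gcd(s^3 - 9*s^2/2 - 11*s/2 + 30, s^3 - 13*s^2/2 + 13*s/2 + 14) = s - 4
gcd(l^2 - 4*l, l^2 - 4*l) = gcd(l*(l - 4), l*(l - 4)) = l^2 - 4*l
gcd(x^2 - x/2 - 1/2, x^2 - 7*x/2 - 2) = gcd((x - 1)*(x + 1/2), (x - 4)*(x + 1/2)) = x + 1/2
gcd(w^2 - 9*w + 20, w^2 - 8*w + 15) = w - 5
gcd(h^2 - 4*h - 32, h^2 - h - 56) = h - 8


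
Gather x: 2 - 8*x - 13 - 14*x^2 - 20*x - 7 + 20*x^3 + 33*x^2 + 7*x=20*x^3 + 19*x^2 - 21*x - 18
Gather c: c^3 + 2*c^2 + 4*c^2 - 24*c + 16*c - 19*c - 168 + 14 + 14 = c^3 + 6*c^2 - 27*c - 140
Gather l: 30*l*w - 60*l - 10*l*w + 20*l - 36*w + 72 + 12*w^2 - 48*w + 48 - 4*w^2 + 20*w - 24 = l*(20*w - 40) + 8*w^2 - 64*w + 96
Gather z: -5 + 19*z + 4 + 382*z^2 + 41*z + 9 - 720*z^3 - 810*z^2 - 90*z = -720*z^3 - 428*z^2 - 30*z + 8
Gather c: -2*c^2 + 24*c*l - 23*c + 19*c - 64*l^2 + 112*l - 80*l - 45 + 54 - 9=-2*c^2 + c*(24*l - 4) - 64*l^2 + 32*l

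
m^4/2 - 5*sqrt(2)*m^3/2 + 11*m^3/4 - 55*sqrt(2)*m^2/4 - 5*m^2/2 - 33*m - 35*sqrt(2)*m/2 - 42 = (m/2 + sqrt(2)/2)*(m + 2)*(m + 7/2)*(m - 6*sqrt(2))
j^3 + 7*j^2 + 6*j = j*(j + 1)*(j + 6)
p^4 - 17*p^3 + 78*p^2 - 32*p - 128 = (p - 8)^2*(p - 2)*(p + 1)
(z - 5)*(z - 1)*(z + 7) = z^3 + z^2 - 37*z + 35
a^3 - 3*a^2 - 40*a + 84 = (a - 7)*(a - 2)*(a + 6)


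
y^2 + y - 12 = (y - 3)*(y + 4)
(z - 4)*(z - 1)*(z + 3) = z^3 - 2*z^2 - 11*z + 12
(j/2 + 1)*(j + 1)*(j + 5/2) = j^3/2 + 11*j^2/4 + 19*j/4 + 5/2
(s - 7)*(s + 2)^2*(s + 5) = s^4 + 2*s^3 - 39*s^2 - 148*s - 140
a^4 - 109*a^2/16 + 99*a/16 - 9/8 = (a - 2)*(a - 3/4)*(a - 1/4)*(a + 3)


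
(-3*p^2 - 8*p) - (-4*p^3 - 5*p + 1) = 4*p^3 - 3*p^2 - 3*p - 1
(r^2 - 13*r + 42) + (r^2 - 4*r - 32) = 2*r^2 - 17*r + 10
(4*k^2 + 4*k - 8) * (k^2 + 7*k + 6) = 4*k^4 + 32*k^3 + 44*k^2 - 32*k - 48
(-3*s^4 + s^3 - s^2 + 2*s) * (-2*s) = 6*s^5 - 2*s^4 + 2*s^3 - 4*s^2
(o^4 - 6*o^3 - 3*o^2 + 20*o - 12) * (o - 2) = o^5 - 8*o^4 + 9*o^3 + 26*o^2 - 52*o + 24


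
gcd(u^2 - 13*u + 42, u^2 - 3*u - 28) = u - 7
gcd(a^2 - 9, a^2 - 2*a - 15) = a + 3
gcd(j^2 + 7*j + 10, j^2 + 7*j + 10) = j^2 + 7*j + 10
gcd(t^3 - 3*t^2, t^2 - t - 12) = 1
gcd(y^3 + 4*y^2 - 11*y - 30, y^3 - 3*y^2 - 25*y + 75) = y^2 + 2*y - 15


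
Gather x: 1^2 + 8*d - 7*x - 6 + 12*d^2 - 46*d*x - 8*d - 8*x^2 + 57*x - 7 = 12*d^2 - 8*x^2 + x*(50 - 46*d) - 12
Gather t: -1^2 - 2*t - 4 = -2*t - 5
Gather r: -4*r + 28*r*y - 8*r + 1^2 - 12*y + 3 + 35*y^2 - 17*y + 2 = r*(28*y - 12) + 35*y^2 - 29*y + 6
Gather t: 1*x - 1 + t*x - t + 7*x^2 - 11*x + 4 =t*(x - 1) + 7*x^2 - 10*x + 3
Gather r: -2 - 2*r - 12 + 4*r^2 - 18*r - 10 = 4*r^2 - 20*r - 24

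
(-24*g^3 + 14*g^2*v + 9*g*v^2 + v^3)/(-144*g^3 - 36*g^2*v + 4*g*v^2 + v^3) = (-g + v)/(-6*g + v)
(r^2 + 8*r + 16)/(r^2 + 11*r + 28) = (r + 4)/(r + 7)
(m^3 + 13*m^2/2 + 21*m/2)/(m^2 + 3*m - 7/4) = 2*m*(m + 3)/(2*m - 1)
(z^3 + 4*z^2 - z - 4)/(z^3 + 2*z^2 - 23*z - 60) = (z^2 - 1)/(z^2 - 2*z - 15)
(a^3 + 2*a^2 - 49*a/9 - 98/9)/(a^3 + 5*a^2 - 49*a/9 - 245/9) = (a + 2)/(a + 5)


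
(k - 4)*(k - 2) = k^2 - 6*k + 8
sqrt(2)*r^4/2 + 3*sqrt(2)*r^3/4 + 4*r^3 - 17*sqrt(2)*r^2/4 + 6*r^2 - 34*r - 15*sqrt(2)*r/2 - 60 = (r - 3)*(r + 5/2)*(r + 4*sqrt(2))*(sqrt(2)*r/2 + sqrt(2))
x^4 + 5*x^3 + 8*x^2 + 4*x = x*(x + 1)*(x + 2)^2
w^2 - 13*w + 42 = (w - 7)*(w - 6)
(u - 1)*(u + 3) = u^2 + 2*u - 3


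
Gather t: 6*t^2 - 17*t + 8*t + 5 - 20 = 6*t^2 - 9*t - 15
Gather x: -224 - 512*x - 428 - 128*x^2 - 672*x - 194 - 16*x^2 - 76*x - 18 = -144*x^2 - 1260*x - 864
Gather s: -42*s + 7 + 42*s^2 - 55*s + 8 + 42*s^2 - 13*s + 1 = 84*s^2 - 110*s + 16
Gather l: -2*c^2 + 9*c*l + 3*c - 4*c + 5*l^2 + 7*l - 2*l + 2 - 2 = -2*c^2 - c + 5*l^2 + l*(9*c + 5)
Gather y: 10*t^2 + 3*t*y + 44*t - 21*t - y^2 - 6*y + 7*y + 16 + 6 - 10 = 10*t^2 + 23*t - y^2 + y*(3*t + 1) + 12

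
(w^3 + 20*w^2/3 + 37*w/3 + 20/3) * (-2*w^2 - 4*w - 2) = -2*w^5 - 52*w^4/3 - 160*w^3/3 - 76*w^2 - 154*w/3 - 40/3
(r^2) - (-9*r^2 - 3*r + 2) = 10*r^2 + 3*r - 2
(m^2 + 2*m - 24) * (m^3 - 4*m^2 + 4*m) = m^5 - 2*m^4 - 28*m^3 + 104*m^2 - 96*m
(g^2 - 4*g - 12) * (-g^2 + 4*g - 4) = -g^4 + 8*g^3 - 8*g^2 - 32*g + 48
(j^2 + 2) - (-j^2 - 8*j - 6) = 2*j^2 + 8*j + 8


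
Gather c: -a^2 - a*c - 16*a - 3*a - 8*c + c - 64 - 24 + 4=-a^2 - 19*a + c*(-a - 7) - 84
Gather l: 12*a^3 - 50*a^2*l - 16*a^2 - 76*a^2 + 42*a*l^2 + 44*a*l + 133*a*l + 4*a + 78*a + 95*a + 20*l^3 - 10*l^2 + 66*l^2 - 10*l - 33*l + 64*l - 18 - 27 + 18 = 12*a^3 - 92*a^2 + 177*a + 20*l^3 + l^2*(42*a + 56) + l*(-50*a^2 + 177*a + 21) - 27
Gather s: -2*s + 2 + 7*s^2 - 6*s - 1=7*s^2 - 8*s + 1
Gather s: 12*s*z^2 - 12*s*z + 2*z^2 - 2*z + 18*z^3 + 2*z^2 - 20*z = s*(12*z^2 - 12*z) + 18*z^3 + 4*z^2 - 22*z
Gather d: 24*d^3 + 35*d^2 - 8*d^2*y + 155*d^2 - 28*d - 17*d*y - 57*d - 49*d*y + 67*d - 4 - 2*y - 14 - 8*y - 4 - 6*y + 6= 24*d^3 + d^2*(190 - 8*y) + d*(-66*y - 18) - 16*y - 16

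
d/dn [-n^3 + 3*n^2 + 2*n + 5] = -3*n^2 + 6*n + 2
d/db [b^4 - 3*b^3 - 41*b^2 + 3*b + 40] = 4*b^3 - 9*b^2 - 82*b + 3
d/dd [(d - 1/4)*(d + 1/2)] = 2*d + 1/4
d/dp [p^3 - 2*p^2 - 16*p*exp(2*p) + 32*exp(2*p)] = 3*p^2 - 32*p*exp(2*p) - 4*p + 48*exp(2*p)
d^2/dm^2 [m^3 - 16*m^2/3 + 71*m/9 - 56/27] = 6*m - 32/3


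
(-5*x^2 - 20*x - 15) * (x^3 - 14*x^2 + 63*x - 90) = -5*x^5 + 50*x^4 - 50*x^3 - 600*x^2 + 855*x + 1350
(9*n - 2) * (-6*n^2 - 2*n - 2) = -54*n^3 - 6*n^2 - 14*n + 4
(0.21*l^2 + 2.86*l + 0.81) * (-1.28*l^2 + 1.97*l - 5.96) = -0.2688*l^4 - 3.2471*l^3 + 3.3458*l^2 - 15.4499*l - 4.8276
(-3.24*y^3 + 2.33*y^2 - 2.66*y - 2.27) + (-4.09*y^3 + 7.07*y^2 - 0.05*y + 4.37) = -7.33*y^3 + 9.4*y^2 - 2.71*y + 2.1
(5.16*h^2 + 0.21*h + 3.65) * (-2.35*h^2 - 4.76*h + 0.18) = -12.126*h^4 - 25.0551*h^3 - 8.6483*h^2 - 17.3362*h + 0.657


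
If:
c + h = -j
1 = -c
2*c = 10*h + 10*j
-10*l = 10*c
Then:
No Solution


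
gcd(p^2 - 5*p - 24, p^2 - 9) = p + 3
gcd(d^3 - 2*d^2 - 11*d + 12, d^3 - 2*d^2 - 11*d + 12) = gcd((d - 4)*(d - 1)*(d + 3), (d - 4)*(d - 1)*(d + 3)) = d^3 - 2*d^2 - 11*d + 12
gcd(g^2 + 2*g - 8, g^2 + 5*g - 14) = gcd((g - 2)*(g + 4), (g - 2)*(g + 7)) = g - 2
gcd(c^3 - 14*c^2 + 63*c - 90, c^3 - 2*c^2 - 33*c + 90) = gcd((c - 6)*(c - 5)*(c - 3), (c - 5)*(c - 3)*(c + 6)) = c^2 - 8*c + 15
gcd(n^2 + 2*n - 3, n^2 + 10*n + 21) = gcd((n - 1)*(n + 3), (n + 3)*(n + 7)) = n + 3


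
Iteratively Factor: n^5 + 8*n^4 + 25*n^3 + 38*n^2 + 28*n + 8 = (n + 2)*(n^4 + 6*n^3 + 13*n^2 + 12*n + 4) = (n + 2)^2*(n^3 + 4*n^2 + 5*n + 2) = (n + 2)^3*(n^2 + 2*n + 1) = (n + 1)*(n + 2)^3*(n + 1)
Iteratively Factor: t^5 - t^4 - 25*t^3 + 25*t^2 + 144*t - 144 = (t - 3)*(t^4 + 2*t^3 - 19*t^2 - 32*t + 48) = (t - 3)*(t - 1)*(t^3 + 3*t^2 - 16*t - 48) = (t - 3)*(t - 1)*(t + 3)*(t^2 - 16) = (t - 3)*(t - 1)*(t + 3)*(t + 4)*(t - 4)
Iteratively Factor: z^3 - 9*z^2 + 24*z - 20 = (z - 5)*(z^2 - 4*z + 4) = (z - 5)*(z - 2)*(z - 2)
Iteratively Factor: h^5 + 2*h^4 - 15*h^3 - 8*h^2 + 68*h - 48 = (h + 4)*(h^4 - 2*h^3 - 7*h^2 + 20*h - 12) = (h - 2)*(h + 4)*(h^3 - 7*h + 6) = (h - 2)^2*(h + 4)*(h^2 + 2*h - 3) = (h - 2)^2*(h + 3)*(h + 4)*(h - 1)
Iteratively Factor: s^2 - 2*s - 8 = (s - 4)*(s + 2)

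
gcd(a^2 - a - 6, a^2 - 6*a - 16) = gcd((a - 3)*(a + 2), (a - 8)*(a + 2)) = a + 2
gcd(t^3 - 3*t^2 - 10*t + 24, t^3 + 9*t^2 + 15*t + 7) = 1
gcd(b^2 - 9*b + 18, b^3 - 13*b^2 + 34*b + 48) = b - 6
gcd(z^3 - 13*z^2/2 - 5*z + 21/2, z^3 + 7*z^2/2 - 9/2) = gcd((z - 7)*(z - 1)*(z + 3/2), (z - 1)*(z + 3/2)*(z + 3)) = z^2 + z/2 - 3/2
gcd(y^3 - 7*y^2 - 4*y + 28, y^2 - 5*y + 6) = y - 2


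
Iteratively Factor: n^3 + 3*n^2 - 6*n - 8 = (n + 1)*(n^2 + 2*n - 8) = (n - 2)*(n + 1)*(n + 4)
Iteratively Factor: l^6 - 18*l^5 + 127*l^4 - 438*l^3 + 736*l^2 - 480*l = (l - 4)*(l^5 - 14*l^4 + 71*l^3 - 154*l^2 + 120*l) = (l - 4)*(l - 2)*(l^4 - 12*l^3 + 47*l^2 - 60*l) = (l - 4)*(l - 3)*(l - 2)*(l^3 - 9*l^2 + 20*l) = l*(l - 4)*(l - 3)*(l - 2)*(l^2 - 9*l + 20) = l*(l - 5)*(l - 4)*(l - 3)*(l - 2)*(l - 4)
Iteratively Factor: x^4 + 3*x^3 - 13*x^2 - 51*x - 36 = (x + 1)*(x^3 + 2*x^2 - 15*x - 36) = (x + 1)*(x + 3)*(x^2 - x - 12) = (x + 1)*(x + 3)^2*(x - 4)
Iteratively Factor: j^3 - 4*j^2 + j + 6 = (j - 3)*(j^2 - j - 2) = (j - 3)*(j - 2)*(j + 1)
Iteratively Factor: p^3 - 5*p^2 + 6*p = (p)*(p^2 - 5*p + 6) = p*(p - 2)*(p - 3)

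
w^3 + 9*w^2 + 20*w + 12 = (w + 1)*(w + 2)*(w + 6)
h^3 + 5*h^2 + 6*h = h*(h + 2)*(h + 3)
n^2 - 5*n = n*(n - 5)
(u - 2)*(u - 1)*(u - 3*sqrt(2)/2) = u^3 - 3*u^2 - 3*sqrt(2)*u^2/2 + 2*u + 9*sqrt(2)*u/2 - 3*sqrt(2)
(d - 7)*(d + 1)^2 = d^3 - 5*d^2 - 13*d - 7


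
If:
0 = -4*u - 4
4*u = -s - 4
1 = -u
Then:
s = 0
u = -1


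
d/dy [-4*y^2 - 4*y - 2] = -8*y - 4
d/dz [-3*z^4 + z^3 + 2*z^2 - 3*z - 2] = -12*z^3 + 3*z^2 + 4*z - 3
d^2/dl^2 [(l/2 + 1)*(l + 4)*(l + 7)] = 3*l + 13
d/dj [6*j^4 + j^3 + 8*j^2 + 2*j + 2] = 24*j^3 + 3*j^2 + 16*j + 2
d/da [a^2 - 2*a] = 2*a - 2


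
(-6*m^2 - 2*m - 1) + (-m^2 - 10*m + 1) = -7*m^2 - 12*m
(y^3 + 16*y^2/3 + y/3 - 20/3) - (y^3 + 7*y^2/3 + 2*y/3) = 3*y^2 - y/3 - 20/3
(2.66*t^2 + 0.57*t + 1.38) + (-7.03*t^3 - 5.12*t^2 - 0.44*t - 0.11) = -7.03*t^3 - 2.46*t^2 + 0.13*t + 1.27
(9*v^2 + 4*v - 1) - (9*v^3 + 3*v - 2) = -9*v^3 + 9*v^2 + v + 1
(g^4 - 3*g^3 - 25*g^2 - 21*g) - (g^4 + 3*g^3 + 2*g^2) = -6*g^3 - 27*g^2 - 21*g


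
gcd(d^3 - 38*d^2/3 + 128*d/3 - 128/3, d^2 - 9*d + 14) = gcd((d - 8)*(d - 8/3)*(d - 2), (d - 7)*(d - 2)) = d - 2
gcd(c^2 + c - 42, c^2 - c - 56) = c + 7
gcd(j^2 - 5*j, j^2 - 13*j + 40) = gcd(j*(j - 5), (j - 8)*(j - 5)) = j - 5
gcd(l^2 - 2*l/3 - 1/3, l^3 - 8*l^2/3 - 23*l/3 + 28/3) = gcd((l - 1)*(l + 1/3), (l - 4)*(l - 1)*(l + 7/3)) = l - 1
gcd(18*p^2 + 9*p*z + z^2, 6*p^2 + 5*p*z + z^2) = 3*p + z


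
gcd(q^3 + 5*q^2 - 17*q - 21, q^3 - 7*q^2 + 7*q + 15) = q^2 - 2*q - 3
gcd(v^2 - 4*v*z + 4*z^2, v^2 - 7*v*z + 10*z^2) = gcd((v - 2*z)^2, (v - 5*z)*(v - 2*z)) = -v + 2*z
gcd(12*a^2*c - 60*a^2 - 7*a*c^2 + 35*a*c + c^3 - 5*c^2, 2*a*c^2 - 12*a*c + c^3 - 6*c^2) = 1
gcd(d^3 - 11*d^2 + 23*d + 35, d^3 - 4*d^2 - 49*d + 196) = d - 7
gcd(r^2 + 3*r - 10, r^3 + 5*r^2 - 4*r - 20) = r^2 + 3*r - 10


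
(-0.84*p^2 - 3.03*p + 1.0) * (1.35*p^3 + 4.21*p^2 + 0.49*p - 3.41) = -1.134*p^5 - 7.6269*p^4 - 11.8179*p^3 + 5.5897*p^2 + 10.8223*p - 3.41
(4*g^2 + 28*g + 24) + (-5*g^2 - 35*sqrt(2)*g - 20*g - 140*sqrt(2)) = -g^2 - 35*sqrt(2)*g + 8*g - 140*sqrt(2) + 24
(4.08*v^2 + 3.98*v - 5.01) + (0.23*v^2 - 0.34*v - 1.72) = 4.31*v^2 + 3.64*v - 6.73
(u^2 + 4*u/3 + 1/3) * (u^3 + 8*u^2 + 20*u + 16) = u^5 + 28*u^4/3 + 31*u^3 + 136*u^2/3 + 28*u + 16/3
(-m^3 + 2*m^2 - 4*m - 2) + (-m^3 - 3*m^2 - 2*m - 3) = -2*m^3 - m^2 - 6*m - 5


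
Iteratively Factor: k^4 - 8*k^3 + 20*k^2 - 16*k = (k)*(k^3 - 8*k^2 + 20*k - 16) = k*(k - 2)*(k^2 - 6*k + 8) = k*(k - 4)*(k - 2)*(k - 2)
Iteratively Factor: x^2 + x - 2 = (x - 1)*(x + 2)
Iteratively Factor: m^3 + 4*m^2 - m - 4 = (m + 1)*(m^2 + 3*m - 4) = (m + 1)*(m + 4)*(m - 1)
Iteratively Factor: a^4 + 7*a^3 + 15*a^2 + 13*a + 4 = (a + 1)*(a^3 + 6*a^2 + 9*a + 4) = (a + 1)^2*(a^2 + 5*a + 4) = (a + 1)^2*(a + 4)*(a + 1)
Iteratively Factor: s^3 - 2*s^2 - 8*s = (s - 4)*(s^2 + 2*s) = (s - 4)*(s + 2)*(s)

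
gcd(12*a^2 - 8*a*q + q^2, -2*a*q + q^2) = -2*a + q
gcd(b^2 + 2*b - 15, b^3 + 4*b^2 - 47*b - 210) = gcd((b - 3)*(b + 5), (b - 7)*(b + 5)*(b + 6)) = b + 5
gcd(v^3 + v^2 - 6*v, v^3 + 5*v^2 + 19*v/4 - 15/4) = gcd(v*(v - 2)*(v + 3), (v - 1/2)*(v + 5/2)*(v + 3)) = v + 3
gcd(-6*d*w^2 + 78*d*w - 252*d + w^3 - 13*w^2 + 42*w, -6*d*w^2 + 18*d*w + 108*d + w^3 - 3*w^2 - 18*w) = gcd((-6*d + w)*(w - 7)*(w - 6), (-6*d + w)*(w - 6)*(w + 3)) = -6*d*w + 36*d + w^2 - 6*w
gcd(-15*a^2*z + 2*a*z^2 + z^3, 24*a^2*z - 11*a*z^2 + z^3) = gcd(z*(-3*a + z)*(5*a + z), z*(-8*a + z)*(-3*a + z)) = -3*a*z + z^2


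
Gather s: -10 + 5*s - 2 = 5*s - 12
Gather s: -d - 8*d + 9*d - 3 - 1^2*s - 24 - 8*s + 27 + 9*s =0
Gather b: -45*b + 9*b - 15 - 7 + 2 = -36*b - 20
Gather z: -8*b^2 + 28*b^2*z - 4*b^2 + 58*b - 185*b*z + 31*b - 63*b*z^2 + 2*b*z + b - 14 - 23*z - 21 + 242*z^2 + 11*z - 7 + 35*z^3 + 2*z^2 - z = -12*b^2 + 90*b + 35*z^3 + z^2*(244 - 63*b) + z*(28*b^2 - 183*b - 13) - 42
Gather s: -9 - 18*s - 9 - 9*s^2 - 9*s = -9*s^2 - 27*s - 18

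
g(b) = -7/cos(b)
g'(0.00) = 0.00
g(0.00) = -7.00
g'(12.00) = 5.27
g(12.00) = -8.30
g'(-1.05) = 24.53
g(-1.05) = -14.07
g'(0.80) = -10.35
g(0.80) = -10.05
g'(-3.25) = -0.77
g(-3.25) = 7.04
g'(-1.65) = 1114.68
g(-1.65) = 88.47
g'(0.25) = -1.84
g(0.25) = -7.22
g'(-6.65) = 2.88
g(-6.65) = -7.50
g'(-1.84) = 95.39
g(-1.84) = 26.32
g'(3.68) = 4.87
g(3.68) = 8.15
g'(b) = -7*sin(b)/cos(b)^2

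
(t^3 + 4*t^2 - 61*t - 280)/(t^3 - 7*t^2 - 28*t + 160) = (t + 7)/(t - 4)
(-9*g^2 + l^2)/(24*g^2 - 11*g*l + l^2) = (-3*g - l)/(8*g - l)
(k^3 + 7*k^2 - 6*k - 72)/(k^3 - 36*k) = (k^2 + k - 12)/(k*(k - 6))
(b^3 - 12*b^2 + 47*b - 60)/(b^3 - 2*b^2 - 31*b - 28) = (-b^3 + 12*b^2 - 47*b + 60)/(-b^3 + 2*b^2 + 31*b + 28)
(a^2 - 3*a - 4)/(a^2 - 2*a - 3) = (a - 4)/(a - 3)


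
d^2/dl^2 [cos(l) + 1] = -cos(l)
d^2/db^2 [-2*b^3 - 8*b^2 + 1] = -12*b - 16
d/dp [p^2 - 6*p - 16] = 2*p - 6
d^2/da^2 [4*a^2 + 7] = 8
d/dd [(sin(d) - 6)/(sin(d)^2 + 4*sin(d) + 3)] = (12*sin(d) + cos(d)^2 + 26)*cos(d)/(sin(d)^2 + 4*sin(d) + 3)^2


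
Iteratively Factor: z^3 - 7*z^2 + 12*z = (z - 4)*(z^2 - 3*z) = (z - 4)*(z - 3)*(z)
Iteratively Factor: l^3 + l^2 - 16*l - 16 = (l + 4)*(l^2 - 3*l - 4) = (l + 1)*(l + 4)*(l - 4)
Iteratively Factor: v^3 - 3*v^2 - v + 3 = (v + 1)*(v^2 - 4*v + 3) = (v - 3)*(v + 1)*(v - 1)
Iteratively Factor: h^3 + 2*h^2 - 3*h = (h - 1)*(h^2 + 3*h) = (h - 1)*(h + 3)*(h)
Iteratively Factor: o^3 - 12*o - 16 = (o + 2)*(o^2 - 2*o - 8) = (o + 2)^2*(o - 4)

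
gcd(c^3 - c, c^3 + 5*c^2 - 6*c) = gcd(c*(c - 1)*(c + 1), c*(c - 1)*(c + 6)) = c^2 - c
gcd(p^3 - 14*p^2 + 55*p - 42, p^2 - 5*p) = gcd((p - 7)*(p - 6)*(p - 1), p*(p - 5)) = 1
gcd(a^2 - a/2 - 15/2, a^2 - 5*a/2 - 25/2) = a + 5/2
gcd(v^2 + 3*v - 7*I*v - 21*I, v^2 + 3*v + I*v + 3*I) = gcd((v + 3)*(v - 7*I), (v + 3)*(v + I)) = v + 3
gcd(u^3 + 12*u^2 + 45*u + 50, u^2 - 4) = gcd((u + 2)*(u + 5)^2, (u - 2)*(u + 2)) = u + 2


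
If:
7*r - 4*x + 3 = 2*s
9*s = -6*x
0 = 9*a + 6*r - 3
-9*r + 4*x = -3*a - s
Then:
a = -29/27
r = 19/9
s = -40/9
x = 20/3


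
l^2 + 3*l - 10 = (l - 2)*(l + 5)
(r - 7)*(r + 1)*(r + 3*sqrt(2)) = r^3 - 6*r^2 + 3*sqrt(2)*r^2 - 18*sqrt(2)*r - 7*r - 21*sqrt(2)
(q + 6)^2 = q^2 + 12*q + 36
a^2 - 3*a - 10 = (a - 5)*(a + 2)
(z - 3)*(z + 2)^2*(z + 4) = z^4 + 5*z^3 - 4*z^2 - 44*z - 48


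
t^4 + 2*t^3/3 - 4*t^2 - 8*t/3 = t*(t - 2)*(t + 2/3)*(t + 2)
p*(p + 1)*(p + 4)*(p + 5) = p^4 + 10*p^3 + 29*p^2 + 20*p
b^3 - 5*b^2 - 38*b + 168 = (b - 7)*(b - 4)*(b + 6)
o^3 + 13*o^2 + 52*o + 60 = (o + 2)*(o + 5)*(o + 6)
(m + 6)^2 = m^2 + 12*m + 36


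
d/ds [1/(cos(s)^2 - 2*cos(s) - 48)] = 2*(cos(s) - 1)*sin(s)/(sin(s)^2 + 2*cos(s) + 47)^2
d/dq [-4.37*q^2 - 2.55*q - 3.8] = -8.74*q - 2.55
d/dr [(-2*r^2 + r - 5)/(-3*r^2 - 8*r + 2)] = 19*(r^2 - 2*r - 2)/(9*r^4 + 48*r^3 + 52*r^2 - 32*r + 4)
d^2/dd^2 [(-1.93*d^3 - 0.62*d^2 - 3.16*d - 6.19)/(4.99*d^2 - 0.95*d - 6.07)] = (5.6843418860808e-14*d^5 - 283.6472*d^3 - 1104.24198*d^2 - 824.8869*d - 395.39788)/(124.251499*d^6 - 70.965285*d^5 - 439.920396*d^4 + 171.791635*d^3 + 535.133628*d^2 - 105.007965*d - 223.648543)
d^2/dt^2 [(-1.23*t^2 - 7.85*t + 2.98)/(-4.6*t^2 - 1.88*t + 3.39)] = (-2.8421709430404e-14*t^4 + 310.93792*t^3 - 263.25708*t^2 + 579.85116*t + 14.324542)/(97.336*t^6 + 119.3424*t^5 - 166.42248*t^4 - 169.255648*t^3 + 122.646132*t^2 + 64.815444*t - 38.958219)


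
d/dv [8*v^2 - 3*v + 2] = 16*v - 3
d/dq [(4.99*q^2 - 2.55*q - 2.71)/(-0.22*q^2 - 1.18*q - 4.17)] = (-6.4492*q^2 - 42.809*q + 7.4357)/(0.0484*q^4 + 0.5192*q^3 + 3.2272*q^2 + 9.8412*q + 17.3889)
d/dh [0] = 0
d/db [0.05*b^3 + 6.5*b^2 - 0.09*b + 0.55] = 0.15*b^2 + 13.0*b - 0.09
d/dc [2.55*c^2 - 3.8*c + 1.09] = 5.1*c - 3.8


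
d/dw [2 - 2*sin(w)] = -2*cos(w)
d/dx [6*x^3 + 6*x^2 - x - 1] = 18*x^2 + 12*x - 1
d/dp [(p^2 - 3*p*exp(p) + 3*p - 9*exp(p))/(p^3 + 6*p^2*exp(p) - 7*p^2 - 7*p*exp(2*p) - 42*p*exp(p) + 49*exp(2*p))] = ((p^2 - 3*p*exp(p) + 3*p - 9*exp(p))*(-6*p^2*exp(p) - 3*p^2 + 14*p*exp(2*p) + 30*p*exp(p) + 14*p - 91*exp(2*p) + 42*exp(p)) + (-3*p*exp(p) + 2*p - 12*exp(p) + 3)*(p^3 + 6*p^2*exp(p) - 7*p^2 - 7*p*exp(2*p) - 42*p*exp(p) + 49*exp(2*p)))/(p^3 + 6*p^2*exp(p) - 7*p^2 - 7*p*exp(2*p) - 42*p*exp(p) + 49*exp(2*p))^2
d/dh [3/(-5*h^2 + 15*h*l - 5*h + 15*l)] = 3*(2*h - 3*l + 1)/(5*(h^2 - 3*h*l + h - 3*l)^2)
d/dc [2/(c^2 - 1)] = -4*c/(c^2 - 1)^2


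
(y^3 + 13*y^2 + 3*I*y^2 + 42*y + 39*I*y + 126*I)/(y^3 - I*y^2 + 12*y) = (y^2 + 13*y + 42)/(y*(y - 4*I))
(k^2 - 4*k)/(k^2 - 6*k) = (k - 4)/(k - 6)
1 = 1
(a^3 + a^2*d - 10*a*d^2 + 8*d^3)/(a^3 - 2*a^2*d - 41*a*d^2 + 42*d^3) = (a^2 + 2*a*d - 8*d^2)/(a^2 - a*d - 42*d^2)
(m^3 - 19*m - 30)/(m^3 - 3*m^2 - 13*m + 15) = (m + 2)/(m - 1)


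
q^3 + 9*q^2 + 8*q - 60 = (q - 2)*(q + 5)*(q + 6)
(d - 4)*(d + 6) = d^2 + 2*d - 24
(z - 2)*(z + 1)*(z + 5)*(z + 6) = z^4 + 10*z^3 + 17*z^2 - 52*z - 60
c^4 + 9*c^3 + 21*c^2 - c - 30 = (c - 1)*(c + 2)*(c + 3)*(c + 5)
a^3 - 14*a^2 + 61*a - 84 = (a - 7)*(a - 4)*(a - 3)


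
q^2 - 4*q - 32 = (q - 8)*(q + 4)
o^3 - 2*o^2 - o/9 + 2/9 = (o - 2)*(o - 1/3)*(o + 1/3)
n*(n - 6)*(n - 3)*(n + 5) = n^4 - 4*n^3 - 27*n^2 + 90*n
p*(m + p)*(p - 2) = m*p^2 - 2*m*p + p^3 - 2*p^2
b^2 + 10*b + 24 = (b + 4)*(b + 6)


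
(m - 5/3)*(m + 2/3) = m^2 - m - 10/9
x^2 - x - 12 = (x - 4)*(x + 3)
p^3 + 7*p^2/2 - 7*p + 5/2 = (p - 1)*(p - 1/2)*(p + 5)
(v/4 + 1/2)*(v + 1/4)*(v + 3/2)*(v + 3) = v^4/4 + 27*v^3/16 + 121*v^2/32 + 99*v/32 + 9/16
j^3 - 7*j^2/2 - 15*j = j*(j - 6)*(j + 5/2)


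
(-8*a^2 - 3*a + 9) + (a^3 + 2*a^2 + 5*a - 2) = a^3 - 6*a^2 + 2*a + 7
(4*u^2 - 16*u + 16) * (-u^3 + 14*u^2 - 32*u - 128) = -4*u^5 + 72*u^4 - 368*u^3 + 224*u^2 + 1536*u - 2048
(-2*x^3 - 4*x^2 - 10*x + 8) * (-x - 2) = 2*x^4 + 8*x^3 + 18*x^2 + 12*x - 16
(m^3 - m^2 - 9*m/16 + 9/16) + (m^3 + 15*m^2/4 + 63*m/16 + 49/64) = 2*m^3 + 11*m^2/4 + 27*m/8 + 85/64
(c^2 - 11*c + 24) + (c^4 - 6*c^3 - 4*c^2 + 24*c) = c^4 - 6*c^3 - 3*c^2 + 13*c + 24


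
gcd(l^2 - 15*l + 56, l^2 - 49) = l - 7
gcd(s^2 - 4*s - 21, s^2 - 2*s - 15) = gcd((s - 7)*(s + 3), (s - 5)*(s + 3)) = s + 3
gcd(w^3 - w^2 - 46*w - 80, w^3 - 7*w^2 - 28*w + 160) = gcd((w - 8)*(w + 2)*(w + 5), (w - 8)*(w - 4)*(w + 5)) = w^2 - 3*w - 40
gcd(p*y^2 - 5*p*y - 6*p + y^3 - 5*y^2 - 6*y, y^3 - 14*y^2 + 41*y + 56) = y + 1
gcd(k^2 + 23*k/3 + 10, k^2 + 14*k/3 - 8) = k + 6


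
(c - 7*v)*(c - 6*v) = c^2 - 13*c*v + 42*v^2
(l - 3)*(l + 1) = l^2 - 2*l - 3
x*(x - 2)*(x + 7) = x^3 + 5*x^2 - 14*x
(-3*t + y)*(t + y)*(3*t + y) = -9*t^3 - 9*t^2*y + t*y^2 + y^3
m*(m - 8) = m^2 - 8*m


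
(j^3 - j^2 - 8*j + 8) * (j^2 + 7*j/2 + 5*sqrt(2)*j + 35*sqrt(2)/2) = j^5 + 5*j^4/2 + 5*sqrt(2)*j^4 - 23*j^3/2 + 25*sqrt(2)*j^3/2 - 115*sqrt(2)*j^2/2 - 20*j^2 - 100*sqrt(2)*j + 28*j + 140*sqrt(2)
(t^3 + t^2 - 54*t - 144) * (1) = t^3 + t^2 - 54*t - 144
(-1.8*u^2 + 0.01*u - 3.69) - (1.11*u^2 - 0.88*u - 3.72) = -2.91*u^2 + 0.89*u + 0.0300000000000002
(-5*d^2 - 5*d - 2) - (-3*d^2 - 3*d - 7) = -2*d^2 - 2*d + 5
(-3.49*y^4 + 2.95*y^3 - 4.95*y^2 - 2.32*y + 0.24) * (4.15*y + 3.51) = -14.4835*y^5 - 0.00739999999999874*y^4 - 10.188*y^3 - 27.0025*y^2 - 7.1472*y + 0.8424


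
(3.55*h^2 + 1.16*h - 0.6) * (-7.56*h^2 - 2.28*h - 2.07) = -26.838*h^4 - 16.8636*h^3 - 5.4573*h^2 - 1.0332*h + 1.242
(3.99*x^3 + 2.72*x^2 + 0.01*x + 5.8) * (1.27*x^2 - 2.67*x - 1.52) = 5.0673*x^5 - 7.1989*x^4 - 13.3145*x^3 + 3.2049*x^2 - 15.5012*x - 8.816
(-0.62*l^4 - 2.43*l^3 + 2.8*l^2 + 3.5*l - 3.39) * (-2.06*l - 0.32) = 1.2772*l^5 + 5.2042*l^4 - 4.9904*l^3 - 8.106*l^2 + 5.8634*l + 1.0848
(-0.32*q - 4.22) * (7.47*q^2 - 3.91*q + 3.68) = -2.3904*q^3 - 30.2722*q^2 + 15.3226*q - 15.5296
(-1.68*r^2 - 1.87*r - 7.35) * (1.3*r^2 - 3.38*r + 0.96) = -2.184*r^4 + 3.2474*r^3 - 4.8472*r^2 + 23.0478*r - 7.056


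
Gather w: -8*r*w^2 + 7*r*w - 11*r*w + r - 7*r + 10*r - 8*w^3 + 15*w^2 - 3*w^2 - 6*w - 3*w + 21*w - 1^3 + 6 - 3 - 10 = 4*r - 8*w^3 + w^2*(12 - 8*r) + w*(12 - 4*r) - 8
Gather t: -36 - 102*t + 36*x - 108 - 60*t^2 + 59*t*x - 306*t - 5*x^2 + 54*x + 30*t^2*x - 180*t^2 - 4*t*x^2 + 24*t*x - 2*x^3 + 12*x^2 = t^2*(30*x - 240) + t*(-4*x^2 + 83*x - 408) - 2*x^3 + 7*x^2 + 90*x - 144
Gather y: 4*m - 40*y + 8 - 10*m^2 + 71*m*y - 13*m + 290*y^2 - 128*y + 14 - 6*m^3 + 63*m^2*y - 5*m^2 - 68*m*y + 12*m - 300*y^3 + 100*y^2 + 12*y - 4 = -6*m^3 - 15*m^2 + 3*m - 300*y^3 + 390*y^2 + y*(63*m^2 + 3*m - 156) + 18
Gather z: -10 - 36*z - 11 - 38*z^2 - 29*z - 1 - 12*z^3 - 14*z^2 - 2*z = -12*z^3 - 52*z^2 - 67*z - 22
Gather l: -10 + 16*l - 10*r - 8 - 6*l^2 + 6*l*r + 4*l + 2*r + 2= -6*l^2 + l*(6*r + 20) - 8*r - 16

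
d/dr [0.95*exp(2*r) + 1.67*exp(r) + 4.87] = (1.9*exp(r) + 1.67)*exp(r)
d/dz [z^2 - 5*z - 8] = 2*z - 5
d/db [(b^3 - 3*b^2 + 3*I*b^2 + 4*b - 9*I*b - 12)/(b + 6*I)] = (2*b^3 + b^2*(-3 + 21*I) + 36*b*(-1 - I) + 66 + 24*I)/(b^2 + 12*I*b - 36)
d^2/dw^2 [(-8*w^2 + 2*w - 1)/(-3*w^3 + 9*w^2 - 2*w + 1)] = 2*(72*w^6 - 54*w^5 + 72*w^4 - 54*w^3 + 9*w^2 + 9*w - 1)/(27*w^9 - 243*w^8 + 783*w^7 - 1080*w^6 + 684*w^5 - 387*w^4 + 125*w^3 - 39*w^2 + 6*w - 1)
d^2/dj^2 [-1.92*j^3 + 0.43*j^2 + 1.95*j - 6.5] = 0.86 - 11.52*j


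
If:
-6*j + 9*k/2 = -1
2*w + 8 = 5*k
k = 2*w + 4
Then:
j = 11/12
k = 1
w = -3/2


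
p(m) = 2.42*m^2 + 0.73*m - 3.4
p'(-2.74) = -12.53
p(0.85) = -1.03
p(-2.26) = 7.31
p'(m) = 4.84*m + 0.73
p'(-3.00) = -13.79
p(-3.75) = 27.89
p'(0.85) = 4.84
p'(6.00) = 29.77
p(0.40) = -2.72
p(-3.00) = 16.19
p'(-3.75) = -17.42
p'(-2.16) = -9.72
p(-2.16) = 6.31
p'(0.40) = 2.67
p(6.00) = 88.10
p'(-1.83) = -8.13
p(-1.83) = 3.37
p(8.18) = 164.50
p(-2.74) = 12.77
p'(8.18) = 40.32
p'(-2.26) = -10.21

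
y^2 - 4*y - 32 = (y - 8)*(y + 4)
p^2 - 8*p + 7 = (p - 7)*(p - 1)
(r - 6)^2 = r^2 - 12*r + 36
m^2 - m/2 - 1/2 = (m - 1)*(m + 1/2)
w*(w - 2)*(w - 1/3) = w^3 - 7*w^2/3 + 2*w/3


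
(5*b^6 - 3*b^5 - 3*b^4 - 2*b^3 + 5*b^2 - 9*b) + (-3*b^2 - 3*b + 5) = 5*b^6 - 3*b^5 - 3*b^4 - 2*b^3 + 2*b^2 - 12*b + 5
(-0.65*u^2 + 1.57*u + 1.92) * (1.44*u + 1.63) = -0.936*u^3 + 1.2013*u^2 + 5.3239*u + 3.1296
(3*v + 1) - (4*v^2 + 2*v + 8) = -4*v^2 + v - 7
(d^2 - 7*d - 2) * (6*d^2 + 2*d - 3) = 6*d^4 - 40*d^3 - 29*d^2 + 17*d + 6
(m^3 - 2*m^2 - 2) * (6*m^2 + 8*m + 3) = 6*m^5 - 4*m^4 - 13*m^3 - 18*m^2 - 16*m - 6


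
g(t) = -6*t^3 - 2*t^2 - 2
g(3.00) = -182.00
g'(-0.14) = 0.21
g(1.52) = -27.69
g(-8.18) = 3148.24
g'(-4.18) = -297.78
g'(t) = -18*t^2 - 4*t = 2*t*(-9*t - 2)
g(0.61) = -4.11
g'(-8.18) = -1171.70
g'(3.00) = -174.00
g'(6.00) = -672.00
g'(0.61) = -9.14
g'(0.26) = -2.26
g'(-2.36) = -90.81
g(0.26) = -2.24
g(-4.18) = 401.26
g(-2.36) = 65.73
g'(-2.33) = -88.40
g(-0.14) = -2.02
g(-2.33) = 63.04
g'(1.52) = -47.67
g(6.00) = -1370.00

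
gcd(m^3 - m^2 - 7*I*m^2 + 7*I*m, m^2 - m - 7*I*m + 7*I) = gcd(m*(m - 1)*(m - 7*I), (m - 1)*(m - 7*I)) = m^2 + m*(-1 - 7*I) + 7*I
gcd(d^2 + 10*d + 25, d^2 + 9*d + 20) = d + 5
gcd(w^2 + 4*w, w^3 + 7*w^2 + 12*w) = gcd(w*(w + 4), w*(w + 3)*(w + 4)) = w^2 + 4*w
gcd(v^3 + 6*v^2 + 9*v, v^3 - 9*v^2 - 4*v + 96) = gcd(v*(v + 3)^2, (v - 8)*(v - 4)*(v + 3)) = v + 3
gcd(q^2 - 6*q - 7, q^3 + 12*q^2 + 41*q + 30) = q + 1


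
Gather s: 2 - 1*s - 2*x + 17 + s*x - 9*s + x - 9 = s*(x - 10) - x + 10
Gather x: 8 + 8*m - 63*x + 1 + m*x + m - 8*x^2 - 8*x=9*m - 8*x^2 + x*(m - 71) + 9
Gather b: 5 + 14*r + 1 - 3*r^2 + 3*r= -3*r^2 + 17*r + 6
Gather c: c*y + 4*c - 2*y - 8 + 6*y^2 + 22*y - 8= c*(y + 4) + 6*y^2 + 20*y - 16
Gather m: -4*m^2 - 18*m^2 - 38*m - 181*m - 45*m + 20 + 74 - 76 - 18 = -22*m^2 - 264*m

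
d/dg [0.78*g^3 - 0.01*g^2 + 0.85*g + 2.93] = 2.34*g^2 - 0.02*g + 0.85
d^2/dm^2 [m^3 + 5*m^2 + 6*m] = 6*m + 10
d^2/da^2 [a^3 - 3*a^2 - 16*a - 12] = 6*a - 6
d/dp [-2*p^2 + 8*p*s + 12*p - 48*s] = -4*p + 8*s + 12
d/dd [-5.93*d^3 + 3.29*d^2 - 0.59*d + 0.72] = -17.79*d^2 + 6.58*d - 0.59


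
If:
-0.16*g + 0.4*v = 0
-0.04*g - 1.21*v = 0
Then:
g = 0.00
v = 0.00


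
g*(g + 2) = g^2 + 2*g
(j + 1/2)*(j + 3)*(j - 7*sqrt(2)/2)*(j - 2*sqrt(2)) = j^4 - 11*sqrt(2)*j^3/2 + 7*j^3/2 - 77*sqrt(2)*j^2/4 + 31*j^2/2 - 33*sqrt(2)*j/4 + 49*j + 21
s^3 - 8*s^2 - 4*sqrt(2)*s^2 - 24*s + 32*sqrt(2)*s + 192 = (s - 8)*(s - 6*sqrt(2))*(s + 2*sqrt(2))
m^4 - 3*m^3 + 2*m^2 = m^2*(m - 2)*(m - 1)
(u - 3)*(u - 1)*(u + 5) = u^3 + u^2 - 17*u + 15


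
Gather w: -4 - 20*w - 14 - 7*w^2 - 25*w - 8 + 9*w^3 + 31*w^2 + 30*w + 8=9*w^3 + 24*w^2 - 15*w - 18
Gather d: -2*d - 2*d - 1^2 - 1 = -4*d - 2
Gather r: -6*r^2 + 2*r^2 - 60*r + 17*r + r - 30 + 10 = -4*r^2 - 42*r - 20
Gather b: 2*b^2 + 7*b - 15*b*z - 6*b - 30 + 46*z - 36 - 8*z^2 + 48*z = 2*b^2 + b*(1 - 15*z) - 8*z^2 + 94*z - 66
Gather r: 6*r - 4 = 6*r - 4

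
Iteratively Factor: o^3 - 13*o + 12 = (o - 1)*(o^2 + o - 12) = (o - 3)*(o - 1)*(o + 4)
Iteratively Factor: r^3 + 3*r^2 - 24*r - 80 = (r + 4)*(r^2 - r - 20) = (r - 5)*(r + 4)*(r + 4)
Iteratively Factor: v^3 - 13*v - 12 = (v + 1)*(v^2 - v - 12) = (v + 1)*(v + 3)*(v - 4)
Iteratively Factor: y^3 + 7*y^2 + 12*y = (y + 4)*(y^2 + 3*y) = y*(y + 4)*(y + 3)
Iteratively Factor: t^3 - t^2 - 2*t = (t - 2)*(t^2 + t) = t*(t - 2)*(t + 1)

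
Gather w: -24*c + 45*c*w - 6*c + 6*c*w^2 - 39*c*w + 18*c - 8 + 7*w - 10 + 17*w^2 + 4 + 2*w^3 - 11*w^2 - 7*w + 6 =6*c*w - 12*c + 2*w^3 + w^2*(6*c + 6) - 8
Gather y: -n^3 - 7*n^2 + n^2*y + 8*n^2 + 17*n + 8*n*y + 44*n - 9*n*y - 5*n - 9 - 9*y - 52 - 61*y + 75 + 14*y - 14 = -n^3 + n^2 + 56*n + y*(n^2 - n - 56)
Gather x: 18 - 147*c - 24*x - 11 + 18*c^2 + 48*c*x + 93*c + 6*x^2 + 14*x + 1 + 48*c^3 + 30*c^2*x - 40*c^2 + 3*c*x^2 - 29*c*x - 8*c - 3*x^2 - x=48*c^3 - 22*c^2 - 62*c + x^2*(3*c + 3) + x*(30*c^2 + 19*c - 11) + 8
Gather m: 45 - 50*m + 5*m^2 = 5*m^2 - 50*m + 45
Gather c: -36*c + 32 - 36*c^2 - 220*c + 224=-36*c^2 - 256*c + 256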